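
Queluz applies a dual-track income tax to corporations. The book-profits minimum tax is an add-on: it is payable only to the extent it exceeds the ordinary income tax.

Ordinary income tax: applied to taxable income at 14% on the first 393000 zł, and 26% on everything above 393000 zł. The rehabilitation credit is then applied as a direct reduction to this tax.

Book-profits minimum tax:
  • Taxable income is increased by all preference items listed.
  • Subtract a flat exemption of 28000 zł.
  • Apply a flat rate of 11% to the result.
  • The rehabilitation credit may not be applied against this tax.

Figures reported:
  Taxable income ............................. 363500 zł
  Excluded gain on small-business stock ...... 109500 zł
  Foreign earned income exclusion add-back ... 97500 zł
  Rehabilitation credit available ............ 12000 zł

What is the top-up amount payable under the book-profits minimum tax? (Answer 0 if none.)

Ordinary income tax:
  363500 zł × 14% = 50890 zł
  Less rehabilitation credit 12000 zł → 38890 zł

Book-profits minimum tax:
  Adjusted income: 363500 zł + 109500 zł + 97500 zł = 570500 zł
  Less exemption 28000 zł → base 542500 zł
  542500 zł × 11% = 59675 zł

Excess of book-profits minimum tax over ordinary income tax: 59675 zł − 38890 zł = 20785 zł.

20785 zł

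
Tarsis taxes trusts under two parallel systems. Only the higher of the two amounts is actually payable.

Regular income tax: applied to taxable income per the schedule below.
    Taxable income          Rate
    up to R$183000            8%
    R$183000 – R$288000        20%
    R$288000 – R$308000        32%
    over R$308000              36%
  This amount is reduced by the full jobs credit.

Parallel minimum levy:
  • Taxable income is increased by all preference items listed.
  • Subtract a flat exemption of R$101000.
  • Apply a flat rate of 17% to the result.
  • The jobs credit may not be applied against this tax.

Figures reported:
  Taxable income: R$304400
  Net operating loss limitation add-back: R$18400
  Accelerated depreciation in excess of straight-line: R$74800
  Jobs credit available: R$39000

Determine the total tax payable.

R$50422

Parallel minimum levy:
  Adjusted income: R$304400 + R$18400 + R$74800 = R$397600
  Less exemption R$101000 → base R$296600
  R$296600 × 17% = R$50422

Regular income tax:
  R$183000 × 8% = R$14640
  R$105000 × 20% = R$21000
  R$16400 × 32% = R$5248
  → R$40888
  Less jobs credit R$39000 → R$1888

R$50422 > R$1888, so the parallel minimum levy is the binding amount.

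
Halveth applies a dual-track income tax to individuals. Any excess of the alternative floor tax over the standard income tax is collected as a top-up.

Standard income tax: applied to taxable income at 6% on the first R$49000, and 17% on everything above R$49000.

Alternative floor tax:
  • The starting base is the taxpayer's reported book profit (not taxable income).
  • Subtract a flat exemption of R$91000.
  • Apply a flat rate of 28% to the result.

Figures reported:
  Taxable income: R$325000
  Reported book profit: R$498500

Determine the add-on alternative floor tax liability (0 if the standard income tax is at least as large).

Standard income tax:
  R$49000 × 6% = R$2940
  R$276000 × 17% = R$46920
  → R$49860

Alternative floor tax:
  Base (reported book profit): R$498500
  Less exemption R$91000 → base R$407500
  R$407500 × 28% = R$114100

Excess of alternative floor tax over standard income tax: R$114100 − R$49860 = R$64240.

R$64240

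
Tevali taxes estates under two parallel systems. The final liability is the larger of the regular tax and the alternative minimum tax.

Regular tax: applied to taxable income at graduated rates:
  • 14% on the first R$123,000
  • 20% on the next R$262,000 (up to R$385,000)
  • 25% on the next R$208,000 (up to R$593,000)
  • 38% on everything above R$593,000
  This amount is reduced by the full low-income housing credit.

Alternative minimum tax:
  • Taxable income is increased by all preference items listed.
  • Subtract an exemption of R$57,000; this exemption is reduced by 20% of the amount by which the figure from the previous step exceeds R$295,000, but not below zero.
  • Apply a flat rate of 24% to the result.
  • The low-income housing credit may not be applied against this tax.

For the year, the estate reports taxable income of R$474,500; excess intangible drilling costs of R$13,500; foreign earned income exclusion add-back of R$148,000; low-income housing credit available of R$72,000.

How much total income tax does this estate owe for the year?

R$152,640

Alternative minimum tax:
  Adjusted income: R$474,500 + R$13,500 + R$148,000 = R$636,000
  Exemption: 20% × (R$636,000 − R$295,000) = R$68,200 ≥ R$57,000, so the exemption is fully phased out
  Base: R$636,000 − R$0 = R$636,000
  R$636,000 × 24% = R$152,640

Regular tax:
  R$123,000 × 14% = R$17,220
  R$262,000 × 20% = R$52,400
  R$89,500 × 25% = R$22,375
  → R$91,995
  Less low-income housing credit R$72,000 → R$19,995

R$152,640 > R$19,995, so the alternative minimum tax is the binding amount.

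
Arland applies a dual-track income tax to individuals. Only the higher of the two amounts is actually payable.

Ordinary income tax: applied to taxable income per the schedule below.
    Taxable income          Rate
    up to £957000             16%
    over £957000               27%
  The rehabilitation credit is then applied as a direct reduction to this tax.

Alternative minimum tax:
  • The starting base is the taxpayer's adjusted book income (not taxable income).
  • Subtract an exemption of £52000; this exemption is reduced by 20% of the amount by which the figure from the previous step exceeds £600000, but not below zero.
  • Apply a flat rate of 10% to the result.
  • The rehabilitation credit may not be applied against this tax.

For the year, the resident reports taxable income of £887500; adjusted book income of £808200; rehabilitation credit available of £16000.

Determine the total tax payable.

£126000

Ordinary income tax:
  £887500 × 16% = £142000
  Less rehabilitation credit £16000 → £126000

Alternative minimum tax:
  Base (adjusted book income): £808200
  Exemption: £52000 − 20% × (£808200 − £600000) = £52000 − £41640 = £10360
  Base: £808200 − £10360 = £797840
  £797840 × 10% = £79784

£126000 > £79784, so the ordinary income tax governs.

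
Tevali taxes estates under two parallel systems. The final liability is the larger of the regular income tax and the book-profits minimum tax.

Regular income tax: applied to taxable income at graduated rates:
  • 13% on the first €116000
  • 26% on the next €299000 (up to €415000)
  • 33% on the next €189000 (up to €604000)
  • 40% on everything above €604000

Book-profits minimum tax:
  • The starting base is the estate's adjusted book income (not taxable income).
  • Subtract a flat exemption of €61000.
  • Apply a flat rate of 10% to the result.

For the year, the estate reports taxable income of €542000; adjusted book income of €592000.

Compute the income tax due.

€134730

Book-profits minimum tax:
  Base (adjusted book income): €592000
  Less exemption €61000 → base €531000
  €531000 × 10% = €53100

Regular income tax:
  €116000 × 13% = €15080
  €299000 × 26% = €77740
  €127000 × 33% = €41910
  → €134730

€134730 > €53100, so the regular income tax governs.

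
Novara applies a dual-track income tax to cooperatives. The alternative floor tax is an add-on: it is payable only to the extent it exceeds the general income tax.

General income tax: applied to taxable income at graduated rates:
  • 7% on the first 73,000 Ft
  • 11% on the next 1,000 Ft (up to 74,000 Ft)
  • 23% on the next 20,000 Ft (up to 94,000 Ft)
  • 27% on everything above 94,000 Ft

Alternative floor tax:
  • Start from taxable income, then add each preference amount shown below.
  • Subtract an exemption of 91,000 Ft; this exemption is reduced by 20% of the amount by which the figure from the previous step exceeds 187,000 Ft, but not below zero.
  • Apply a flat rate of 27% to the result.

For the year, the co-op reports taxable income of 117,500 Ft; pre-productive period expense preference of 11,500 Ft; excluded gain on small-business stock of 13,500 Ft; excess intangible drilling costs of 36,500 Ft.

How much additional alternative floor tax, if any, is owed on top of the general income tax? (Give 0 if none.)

Alternative floor tax:
  Adjusted income: 117,500 Ft + 11,500 Ft + 13,500 Ft + 36,500 Ft = 179,000 Ft
  Exemption: 179,000 Ft ≤ 187,000 Ft, so full 91,000 Ft applies
  Base: 179,000 Ft − 91,000 Ft = 88,000 Ft
  88,000 Ft × 27% = 23,760 Ft

General income tax:
  73,000 Ft × 7% = 5,110 Ft
  1,000 Ft × 11% = 110 Ft
  20,000 Ft × 23% = 4,600 Ft
  23,500 Ft × 27% = 6,345 Ft
  → 16,165 Ft

Excess of alternative floor tax over general income tax: 23,760 Ft − 16,165 Ft = 7,595 Ft.

7,595 Ft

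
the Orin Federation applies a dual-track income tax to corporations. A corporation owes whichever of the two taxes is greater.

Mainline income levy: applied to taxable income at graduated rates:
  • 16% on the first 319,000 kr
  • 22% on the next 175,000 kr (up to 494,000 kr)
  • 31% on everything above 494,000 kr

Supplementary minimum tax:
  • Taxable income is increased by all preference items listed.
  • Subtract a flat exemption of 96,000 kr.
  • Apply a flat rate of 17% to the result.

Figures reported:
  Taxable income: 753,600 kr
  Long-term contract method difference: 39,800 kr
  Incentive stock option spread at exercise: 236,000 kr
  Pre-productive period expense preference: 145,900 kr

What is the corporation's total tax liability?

183,481 kr

Mainline income levy:
  319,000 kr × 16% = 51,040 kr
  175,000 kr × 22% = 38,500 kr
  259,600 kr × 31% = 80,476 kr
  → 170,016 kr

Supplementary minimum tax:
  Adjusted income: 753,600 kr + 39,800 kr + 236,000 kr + 145,900 kr = 1,175,300 kr
  Less exemption 96,000 kr → base 1,079,300 kr
  1,079,300 kr × 17% = 183,481 kr

183,481 kr > 170,016 kr, so the supplementary minimum tax is the binding amount.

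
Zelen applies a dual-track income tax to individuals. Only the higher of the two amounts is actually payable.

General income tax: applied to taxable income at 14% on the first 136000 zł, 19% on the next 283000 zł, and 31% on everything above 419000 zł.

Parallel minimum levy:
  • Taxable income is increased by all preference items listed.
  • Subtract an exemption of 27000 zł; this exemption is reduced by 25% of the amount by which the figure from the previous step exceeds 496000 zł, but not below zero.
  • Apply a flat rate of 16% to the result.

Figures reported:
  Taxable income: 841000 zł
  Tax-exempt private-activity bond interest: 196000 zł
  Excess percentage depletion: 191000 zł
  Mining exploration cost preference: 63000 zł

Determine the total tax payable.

206560 zł

General income tax:
  136000 zł × 14% = 19040 zł
  283000 zł × 19% = 53770 zł
  422000 zł × 31% = 130820 zł
  → 203630 zł

Parallel minimum levy:
  Adjusted income: 841000 zł + 196000 zł + 191000 zł + 63000 zł = 1291000 zł
  Exemption: 25% × (1291000 zł − 496000 zł) = 198750 zł ≥ 27000 zł, so the exemption is fully phased out
  Base: 1291000 zł − 0 zł = 1291000 zł
  1291000 zł × 16% = 206560 zł

206560 zł > 203630 zł, so the parallel minimum levy is the binding amount.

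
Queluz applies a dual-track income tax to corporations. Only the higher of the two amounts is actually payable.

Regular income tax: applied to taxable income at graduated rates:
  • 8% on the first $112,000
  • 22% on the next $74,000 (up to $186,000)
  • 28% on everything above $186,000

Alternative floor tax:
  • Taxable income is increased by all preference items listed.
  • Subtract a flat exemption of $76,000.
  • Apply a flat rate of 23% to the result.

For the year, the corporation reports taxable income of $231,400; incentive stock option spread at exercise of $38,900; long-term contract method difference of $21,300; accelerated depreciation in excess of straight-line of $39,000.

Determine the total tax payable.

Alternative floor tax:
  Adjusted income: $231,400 + $38,900 + $21,300 + $39,000 = $330,600
  Less exemption $76,000 → base $254,600
  $254,600 × 23% = $58,558

Regular income tax:
  $112,000 × 8% = $8,960
  $74,000 × 22% = $16,280
  $45,400 × 28% = $12,712
  → $37,952

$58,558 > $37,952, so the alternative floor tax is the binding amount.

$58,558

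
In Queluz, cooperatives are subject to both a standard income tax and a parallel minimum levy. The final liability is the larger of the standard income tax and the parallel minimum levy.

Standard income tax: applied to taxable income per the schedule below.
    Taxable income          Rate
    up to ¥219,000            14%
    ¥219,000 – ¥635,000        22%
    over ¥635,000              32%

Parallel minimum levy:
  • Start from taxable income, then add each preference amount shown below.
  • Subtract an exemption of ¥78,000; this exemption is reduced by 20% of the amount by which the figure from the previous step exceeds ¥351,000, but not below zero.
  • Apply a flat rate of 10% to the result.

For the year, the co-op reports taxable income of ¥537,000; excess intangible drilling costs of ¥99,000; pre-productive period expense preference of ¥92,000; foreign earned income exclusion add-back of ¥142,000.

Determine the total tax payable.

¥100,620

Standard income tax:
  ¥219,000 × 14% = ¥30,660
  ¥318,000 × 22% = ¥69,960
  → ¥100,620

Parallel minimum levy:
  Adjusted income: ¥537,000 + ¥99,000 + ¥92,000 + ¥142,000 = ¥870,000
  Exemption: 20% × (¥870,000 − ¥351,000) = ¥103,800 ≥ ¥78,000, so the exemption is fully phased out
  Base: ¥870,000 − ¥0 = ¥870,000
  ¥870,000 × 10% = ¥87,000

¥100,620 > ¥87,000, so the standard income tax governs.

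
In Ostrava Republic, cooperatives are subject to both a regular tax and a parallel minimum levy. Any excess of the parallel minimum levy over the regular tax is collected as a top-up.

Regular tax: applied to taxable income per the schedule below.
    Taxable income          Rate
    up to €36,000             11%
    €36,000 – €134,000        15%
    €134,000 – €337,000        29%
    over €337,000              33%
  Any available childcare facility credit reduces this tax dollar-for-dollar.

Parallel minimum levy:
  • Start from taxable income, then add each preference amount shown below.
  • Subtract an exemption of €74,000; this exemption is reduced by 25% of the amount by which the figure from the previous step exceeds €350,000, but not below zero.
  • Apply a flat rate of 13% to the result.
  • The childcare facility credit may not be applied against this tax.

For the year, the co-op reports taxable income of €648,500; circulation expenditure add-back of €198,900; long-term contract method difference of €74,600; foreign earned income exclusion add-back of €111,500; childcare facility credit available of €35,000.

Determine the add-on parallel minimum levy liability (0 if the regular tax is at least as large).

€0

Parallel minimum levy:
  Adjusted income: €648,500 + €198,900 + €74,600 + €111,500 = €1,033,500
  Exemption: 25% × (€1,033,500 − €350,000) = €170,875 ≥ €74,000, so the exemption is fully phased out
  Base: €1,033,500 − €0 = €1,033,500
  €1,033,500 × 13% = €134,355

Regular tax:
  €36,000 × 11% = €3,960
  €98,000 × 15% = €14,700
  €203,000 × 29% = €58,870
  €311,500 × 33% = €102,795
  → €180,325
  Less childcare facility credit €35,000 → €145,325

€134,355 ≤ €145,325, so no add-on is due.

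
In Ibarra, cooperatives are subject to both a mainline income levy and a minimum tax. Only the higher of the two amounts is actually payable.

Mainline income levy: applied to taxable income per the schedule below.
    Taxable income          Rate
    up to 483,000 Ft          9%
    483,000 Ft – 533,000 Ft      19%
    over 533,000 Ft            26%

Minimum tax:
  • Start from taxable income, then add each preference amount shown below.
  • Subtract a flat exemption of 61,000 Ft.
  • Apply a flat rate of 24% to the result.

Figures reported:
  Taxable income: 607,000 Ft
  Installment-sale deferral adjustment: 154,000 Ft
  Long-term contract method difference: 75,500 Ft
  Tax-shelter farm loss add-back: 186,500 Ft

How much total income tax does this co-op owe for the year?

230,880 Ft

Minimum tax:
  Adjusted income: 607,000 Ft + 154,000 Ft + 75,500 Ft + 186,500 Ft = 1,023,000 Ft
  Less exemption 61,000 Ft → base 962,000 Ft
  962,000 Ft × 24% = 230,880 Ft

Mainline income levy:
  483,000 Ft × 9% = 43,470 Ft
  50,000 Ft × 19% = 9,500 Ft
  74,000 Ft × 26% = 19,240 Ft
  → 72,210 Ft

230,880 Ft > 72,210 Ft, so the minimum tax is the binding amount.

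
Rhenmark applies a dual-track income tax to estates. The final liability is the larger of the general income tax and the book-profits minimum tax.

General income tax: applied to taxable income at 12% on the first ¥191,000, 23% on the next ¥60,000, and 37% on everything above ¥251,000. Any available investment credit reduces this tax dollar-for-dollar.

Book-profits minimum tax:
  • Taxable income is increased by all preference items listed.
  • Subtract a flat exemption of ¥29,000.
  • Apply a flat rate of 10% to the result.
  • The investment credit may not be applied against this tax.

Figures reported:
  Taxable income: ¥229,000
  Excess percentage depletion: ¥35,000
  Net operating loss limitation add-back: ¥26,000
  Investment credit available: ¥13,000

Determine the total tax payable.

General income tax:
  ¥191,000 × 12% = ¥22,920
  ¥38,000 × 23% = ¥8,740
  → ¥31,660
  Less investment credit ¥13,000 → ¥18,660

Book-profits minimum tax:
  Adjusted income: ¥229,000 + ¥35,000 + ¥26,000 = ¥290,000
  Less exemption ¥29,000 → base ¥261,000
  ¥261,000 × 10% = ¥26,100

¥26,100 > ¥18,660, so the book-profits minimum tax is the binding amount.

¥26,100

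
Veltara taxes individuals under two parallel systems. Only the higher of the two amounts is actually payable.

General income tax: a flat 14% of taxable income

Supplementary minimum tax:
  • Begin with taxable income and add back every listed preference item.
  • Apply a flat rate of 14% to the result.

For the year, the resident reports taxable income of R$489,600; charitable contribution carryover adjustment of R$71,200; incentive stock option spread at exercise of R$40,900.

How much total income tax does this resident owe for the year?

R$84,238

Supplementary minimum tax:
  Adjusted income: R$489,600 + R$71,200 + R$40,900 = R$601,700
  R$601,700 × 14% = R$84,238

General income tax:
  R$489,600 × 14% = R$68,544

R$84,238 > R$68,544, so the supplementary minimum tax is the binding amount.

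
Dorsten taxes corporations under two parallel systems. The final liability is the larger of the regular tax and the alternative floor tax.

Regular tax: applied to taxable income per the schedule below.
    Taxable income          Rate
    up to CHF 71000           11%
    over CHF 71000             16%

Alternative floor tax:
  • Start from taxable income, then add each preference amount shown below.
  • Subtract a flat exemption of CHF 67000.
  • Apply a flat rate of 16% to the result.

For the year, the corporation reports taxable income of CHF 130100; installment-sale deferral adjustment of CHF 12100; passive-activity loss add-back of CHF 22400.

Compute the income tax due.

Regular tax:
  CHF 71000 × 11% = CHF 7810
  CHF 59100 × 16% = CHF 9456
  → CHF 17266

Alternative floor tax:
  Adjusted income: CHF 130100 + CHF 12100 + CHF 22400 = CHF 164600
  Less exemption CHF 67000 → base CHF 97600
  CHF 97600 × 16% = CHF 15616

CHF 17266 > CHF 15616, so the regular tax governs.

CHF 17266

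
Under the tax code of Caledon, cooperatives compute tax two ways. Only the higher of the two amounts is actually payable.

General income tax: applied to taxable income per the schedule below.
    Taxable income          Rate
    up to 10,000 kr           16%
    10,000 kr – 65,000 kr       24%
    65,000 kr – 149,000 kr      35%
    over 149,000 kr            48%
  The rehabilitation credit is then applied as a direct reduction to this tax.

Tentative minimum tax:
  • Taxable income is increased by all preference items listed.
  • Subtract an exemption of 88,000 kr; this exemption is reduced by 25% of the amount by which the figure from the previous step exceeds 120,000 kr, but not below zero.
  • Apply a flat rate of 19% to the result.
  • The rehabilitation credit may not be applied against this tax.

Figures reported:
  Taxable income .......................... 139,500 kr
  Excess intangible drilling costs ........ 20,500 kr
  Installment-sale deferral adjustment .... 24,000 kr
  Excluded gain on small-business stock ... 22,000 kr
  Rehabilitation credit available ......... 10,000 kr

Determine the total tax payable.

Tentative minimum tax:
  Adjusted income: 139,500 kr + 20,500 kr + 24,000 kr + 22,000 kr = 206,000 kr
  Exemption: 88,000 kr − 25% × (206,000 kr − 120,000 kr) = 88,000 kr − 21,500 kr = 66,500 kr
  Base: 206,000 kr − 66,500 kr = 139,500 kr
  139,500 kr × 19% = 26,505 kr

General income tax:
  10,000 kr × 16% = 1,600 kr
  55,000 kr × 24% = 13,200 kr
  74,500 kr × 35% = 26,075 kr
  → 40,875 kr
  Less rehabilitation credit 10,000 kr → 30,875 kr

30,875 kr > 26,505 kr, so the general income tax governs.

30,875 kr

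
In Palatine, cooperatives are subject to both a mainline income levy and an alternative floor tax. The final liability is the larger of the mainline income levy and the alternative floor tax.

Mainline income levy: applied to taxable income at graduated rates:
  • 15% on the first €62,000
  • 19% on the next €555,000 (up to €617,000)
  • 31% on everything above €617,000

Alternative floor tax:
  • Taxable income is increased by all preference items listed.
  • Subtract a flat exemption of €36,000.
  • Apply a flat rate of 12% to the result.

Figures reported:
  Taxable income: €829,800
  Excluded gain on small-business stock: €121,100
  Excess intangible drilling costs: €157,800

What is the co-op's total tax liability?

€180,718

Mainline income levy:
  €62,000 × 15% = €9,300
  €555,000 × 19% = €105,450
  €212,800 × 31% = €65,968
  → €180,718

Alternative floor tax:
  Adjusted income: €829,800 + €121,100 + €157,800 = €1,108,700
  Less exemption €36,000 → base €1,072,700
  €1,072,700 × 12% = €128,724

€180,718 > €128,724, so the mainline income levy governs.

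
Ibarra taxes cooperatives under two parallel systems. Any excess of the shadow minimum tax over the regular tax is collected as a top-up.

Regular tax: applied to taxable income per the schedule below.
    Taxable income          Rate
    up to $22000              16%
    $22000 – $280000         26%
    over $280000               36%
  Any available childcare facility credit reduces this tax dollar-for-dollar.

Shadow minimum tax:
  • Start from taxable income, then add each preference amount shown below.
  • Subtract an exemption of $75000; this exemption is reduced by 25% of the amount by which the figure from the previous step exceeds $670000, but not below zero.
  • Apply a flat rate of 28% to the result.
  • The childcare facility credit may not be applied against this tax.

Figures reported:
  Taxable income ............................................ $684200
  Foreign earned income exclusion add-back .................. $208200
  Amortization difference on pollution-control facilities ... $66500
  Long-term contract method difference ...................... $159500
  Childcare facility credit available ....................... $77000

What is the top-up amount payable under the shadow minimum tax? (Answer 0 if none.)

$174040

Regular tax:
  $22000 × 16% = $3520
  $258000 × 26% = $67080
  $404200 × 36% = $145512
  → $216112
  Less childcare facility credit $77000 → $139112

Shadow minimum tax:
  Adjusted income: $684200 + $208200 + $66500 + $159500 = $1118400
  Exemption: 25% × ($1118400 − $670000) = $112100 ≥ $75000, so the exemption is fully phased out
  Base: $1118400 − $0 = $1118400
  $1118400 × 28% = $313152

Excess of shadow minimum tax over regular tax: $313152 − $139112 = $174040.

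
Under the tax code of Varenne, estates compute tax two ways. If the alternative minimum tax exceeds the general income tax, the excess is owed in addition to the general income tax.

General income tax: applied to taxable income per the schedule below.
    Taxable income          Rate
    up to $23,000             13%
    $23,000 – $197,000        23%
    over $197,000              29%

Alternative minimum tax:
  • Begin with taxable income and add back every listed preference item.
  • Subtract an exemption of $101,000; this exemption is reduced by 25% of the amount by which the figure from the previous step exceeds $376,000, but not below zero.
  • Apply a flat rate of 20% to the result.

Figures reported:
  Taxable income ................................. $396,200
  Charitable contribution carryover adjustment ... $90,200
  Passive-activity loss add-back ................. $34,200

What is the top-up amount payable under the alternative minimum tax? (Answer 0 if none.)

General income tax:
  $23,000 × 13% = $2,990
  $174,000 × 23% = $40,020
  $199,200 × 29% = $57,768
  → $100,778

Alternative minimum tax:
  Adjusted income: $396,200 + $90,200 + $34,200 = $520,600
  Exemption: $101,000 − 25% × ($520,600 − $376,000) = $101,000 − $36,150 = $64,850
  Base: $520,600 − $64,850 = $455,750
  $455,750 × 20% = $91,150

$91,150 ≤ $100,778, so no add-on is due.

$0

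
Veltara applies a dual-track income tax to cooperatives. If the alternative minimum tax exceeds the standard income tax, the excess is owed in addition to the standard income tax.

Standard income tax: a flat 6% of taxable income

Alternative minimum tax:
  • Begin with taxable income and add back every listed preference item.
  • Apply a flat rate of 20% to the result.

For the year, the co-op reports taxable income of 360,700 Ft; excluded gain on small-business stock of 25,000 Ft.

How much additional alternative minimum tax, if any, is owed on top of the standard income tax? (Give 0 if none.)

Alternative minimum tax:
  Adjusted income: 360,700 Ft + 25,000 Ft = 385,700 Ft
  385,700 Ft × 20% = 77,140 Ft

Standard income tax:
  360,700 Ft × 6% = 21,642 Ft

Excess of alternative minimum tax over standard income tax: 77,140 Ft − 21,642 Ft = 55,498 Ft.

55,498 Ft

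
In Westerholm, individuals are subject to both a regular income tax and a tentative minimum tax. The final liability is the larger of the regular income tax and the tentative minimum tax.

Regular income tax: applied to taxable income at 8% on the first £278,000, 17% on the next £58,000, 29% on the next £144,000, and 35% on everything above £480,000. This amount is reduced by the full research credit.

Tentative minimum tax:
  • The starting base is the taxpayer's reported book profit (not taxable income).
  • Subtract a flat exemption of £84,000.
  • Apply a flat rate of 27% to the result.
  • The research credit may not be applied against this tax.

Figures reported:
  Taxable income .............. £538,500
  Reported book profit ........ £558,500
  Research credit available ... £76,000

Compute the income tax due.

£128,115

Tentative minimum tax:
  Base (reported book profit): £558,500
  Less exemption £84,000 → base £474,500
  £474,500 × 27% = £128,115

Regular income tax:
  £278,000 × 8% = £22,240
  £58,000 × 17% = £9,860
  £144,000 × 29% = £41,760
  £58,500 × 35% = £20,475
  → £94,335
  Less research credit £76,000 → £18,335

£128,115 > £18,335, so the tentative minimum tax is the binding amount.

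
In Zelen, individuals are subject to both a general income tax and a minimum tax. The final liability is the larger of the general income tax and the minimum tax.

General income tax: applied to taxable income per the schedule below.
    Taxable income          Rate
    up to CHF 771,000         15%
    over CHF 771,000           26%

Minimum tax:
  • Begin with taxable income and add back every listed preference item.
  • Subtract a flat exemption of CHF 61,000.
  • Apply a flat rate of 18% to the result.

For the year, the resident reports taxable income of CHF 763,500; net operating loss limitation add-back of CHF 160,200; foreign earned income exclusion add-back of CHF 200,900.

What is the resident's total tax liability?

CHF 191,448

Minimum tax:
  Adjusted income: CHF 763,500 + CHF 160,200 + CHF 200,900 = CHF 1,124,600
  Less exemption CHF 61,000 → base CHF 1,063,600
  CHF 1,063,600 × 18% = CHF 191,448

General income tax:
  CHF 763,500 × 15% = CHF 114,525

CHF 191,448 > CHF 114,525, so the minimum tax is the binding amount.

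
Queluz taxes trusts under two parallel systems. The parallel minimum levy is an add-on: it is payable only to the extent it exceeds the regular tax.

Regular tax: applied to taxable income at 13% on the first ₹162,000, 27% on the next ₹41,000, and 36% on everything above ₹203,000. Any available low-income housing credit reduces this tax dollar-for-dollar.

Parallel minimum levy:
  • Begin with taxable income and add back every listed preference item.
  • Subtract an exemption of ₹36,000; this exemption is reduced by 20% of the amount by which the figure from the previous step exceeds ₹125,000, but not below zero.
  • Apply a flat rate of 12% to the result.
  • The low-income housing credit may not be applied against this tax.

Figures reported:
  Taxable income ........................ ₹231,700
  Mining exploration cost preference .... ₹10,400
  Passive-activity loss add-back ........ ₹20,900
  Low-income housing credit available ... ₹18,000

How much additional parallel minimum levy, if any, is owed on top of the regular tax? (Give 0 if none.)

Regular tax:
  ₹162,000 × 13% = ₹21,060
  ₹41,000 × 27% = ₹11,070
  ₹28,700 × 36% = ₹10,332
  → ₹42,462
  Less low-income housing credit ₹18,000 → ₹24,462

Parallel minimum levy:
  Adjusted income: ₹231,700 + ₹10,400 + ₹20,900 = ₹263,000
  Exemption: ₹36,000 − 20% × (₹263,000 − ₹125,000) = ₹36,000 − ₹27,600 = ₹8,400
  Base: ₹263,000 − ₹8,400 = ₹254,600
  ₹254,600 × 12% = ₹30,552

Excess of parallel minimum levy over regular tax: ₹30,552 − ₹24,462 = ₹6,090.

₹6,090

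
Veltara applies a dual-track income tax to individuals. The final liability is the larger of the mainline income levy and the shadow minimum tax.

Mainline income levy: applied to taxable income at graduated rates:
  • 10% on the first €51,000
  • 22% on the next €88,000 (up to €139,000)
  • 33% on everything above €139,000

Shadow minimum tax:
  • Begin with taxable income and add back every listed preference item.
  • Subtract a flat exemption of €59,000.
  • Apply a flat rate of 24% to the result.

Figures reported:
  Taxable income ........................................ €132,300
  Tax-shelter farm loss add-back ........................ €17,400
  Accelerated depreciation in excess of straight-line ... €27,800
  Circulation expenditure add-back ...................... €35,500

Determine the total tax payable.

Mainline income levy:
  €51,000 × 10% = €5,100
  €81,300 × 22% = €17,886
  → €22,986

Shadow minimum tax:
  Adjusted income: €132,300 + €17,400 + €27,800 + €35,500 = €213,000
  Less exemption €59,000 → base €154,000
  €154,000 × 24% = €36,960

€36,960 > €22,986, so the shadow minimum tax is the binding amount.

€36,960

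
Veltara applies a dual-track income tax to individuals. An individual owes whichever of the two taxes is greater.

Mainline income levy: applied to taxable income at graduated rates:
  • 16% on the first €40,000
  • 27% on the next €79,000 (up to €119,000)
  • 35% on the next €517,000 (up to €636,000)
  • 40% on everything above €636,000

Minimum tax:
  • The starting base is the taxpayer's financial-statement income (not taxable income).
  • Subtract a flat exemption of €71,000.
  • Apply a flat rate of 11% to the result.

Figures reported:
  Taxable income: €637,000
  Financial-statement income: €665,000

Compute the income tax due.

Mainline income levy:
  €40,000 × 16% = €6,400
  €79,000 × 27% = €21,330
  €517,000 × 35% = €180,950
  €1,000 × 40% = €400
  → €209,080

Minimum tax:
  Base (financial-statement income): €665,000
  Less exemption €71,000 → base €594,000
  €594,000 × 11% = €65,340

€209,080 > €65,340, so the mainline income levy governs.

€209,080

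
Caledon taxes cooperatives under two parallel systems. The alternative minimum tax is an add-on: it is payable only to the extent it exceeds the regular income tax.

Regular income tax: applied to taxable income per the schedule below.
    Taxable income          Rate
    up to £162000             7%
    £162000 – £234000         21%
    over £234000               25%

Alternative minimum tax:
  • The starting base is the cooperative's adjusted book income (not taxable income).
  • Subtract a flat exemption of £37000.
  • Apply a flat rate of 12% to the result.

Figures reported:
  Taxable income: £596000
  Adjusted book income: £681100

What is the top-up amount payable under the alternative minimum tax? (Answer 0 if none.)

£0

Alternative minimum tax:
  Base (adjusted book income): £681100
  Less exemption £37000 → base £644100
  £644100 × 12% = £77292

Regular income tax:
  £162000 × 7% = £11340
  £72000 × 21% = £15120
  £362000 × 25% = £90500
  → £116960

£77292 ≤ £116960, so no add-on is due.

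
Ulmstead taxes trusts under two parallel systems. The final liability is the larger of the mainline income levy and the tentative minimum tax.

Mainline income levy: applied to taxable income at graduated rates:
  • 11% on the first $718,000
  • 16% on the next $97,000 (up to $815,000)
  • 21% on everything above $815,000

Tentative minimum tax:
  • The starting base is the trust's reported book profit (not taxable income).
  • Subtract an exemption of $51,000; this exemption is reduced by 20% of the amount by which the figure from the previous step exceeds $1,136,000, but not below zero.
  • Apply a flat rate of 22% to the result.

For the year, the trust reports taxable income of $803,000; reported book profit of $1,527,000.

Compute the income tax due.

Mainline income levy:
  $718,000 × 11% = $78,980
  $85,000 × 16% = $13,600
  → $92,580

Tentative minimum tax:
  Base (reported book profit): $1,527,000
  Exemption: 20% × ($1,527,000 − $1,136,000) = $78,200 ≥ $51,000, so the exemption is fully phased out
  Base: $1,527,000 − $0 = $1,527,000
  $1,527,000 × 22% = $335,940

$335,940 > $92,580, so the tentative minimum tax is the binding amount.

$335,940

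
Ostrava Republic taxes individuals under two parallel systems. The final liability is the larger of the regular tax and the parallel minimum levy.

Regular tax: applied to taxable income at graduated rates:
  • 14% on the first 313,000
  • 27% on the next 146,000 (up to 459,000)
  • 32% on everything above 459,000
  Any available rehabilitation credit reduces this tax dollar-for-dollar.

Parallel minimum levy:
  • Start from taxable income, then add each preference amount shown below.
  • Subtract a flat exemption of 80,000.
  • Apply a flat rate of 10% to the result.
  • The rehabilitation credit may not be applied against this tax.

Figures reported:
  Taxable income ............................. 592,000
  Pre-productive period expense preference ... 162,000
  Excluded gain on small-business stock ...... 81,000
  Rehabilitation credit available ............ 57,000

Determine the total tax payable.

Parallel minimum levy:
  Adjusted income: 592,000 + 162,000 + 81,000 = 835,000
  Less exemption 80,000 → base 755,000
  755,000 × 10% = 75,500

Regular tax:
  313,000 × 14% = 43,820
  146,000 × 27% = 39,420
  133,000 × 32% = 42,560
  → 125,800
  Less rehabilitation credit 57,000 → 68,800

75,500 > 68,800, so the parallel minimum levy is the binding amount.

75,500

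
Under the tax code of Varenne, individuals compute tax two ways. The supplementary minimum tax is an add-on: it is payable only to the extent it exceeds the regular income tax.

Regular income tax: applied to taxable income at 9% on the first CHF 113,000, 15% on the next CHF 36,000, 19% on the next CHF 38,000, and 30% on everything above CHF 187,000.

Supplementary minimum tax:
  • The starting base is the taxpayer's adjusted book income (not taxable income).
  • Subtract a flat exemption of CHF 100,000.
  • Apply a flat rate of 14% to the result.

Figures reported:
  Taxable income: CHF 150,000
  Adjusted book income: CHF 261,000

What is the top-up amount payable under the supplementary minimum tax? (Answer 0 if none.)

CHF 6,780

Regular income tax:
  CHF 113,000 × 9% = CHF 10,170
  CHF 36,000 × 15% = CHF 5,400
  CHF 1,000 × 19% = CHF 190
  → CHF 15,760

Supplementary minimum tax:
  Base (adjusted book income): CHF 261,000
  Less exemption CHF 100,000 → base CHF 161,000
  CHF 161,000 × 14% = CHF 22,540

Excess of supplementary minimum tax over regular income tax: CHF 22,540 − CHF 15,760 = CHF 6,780.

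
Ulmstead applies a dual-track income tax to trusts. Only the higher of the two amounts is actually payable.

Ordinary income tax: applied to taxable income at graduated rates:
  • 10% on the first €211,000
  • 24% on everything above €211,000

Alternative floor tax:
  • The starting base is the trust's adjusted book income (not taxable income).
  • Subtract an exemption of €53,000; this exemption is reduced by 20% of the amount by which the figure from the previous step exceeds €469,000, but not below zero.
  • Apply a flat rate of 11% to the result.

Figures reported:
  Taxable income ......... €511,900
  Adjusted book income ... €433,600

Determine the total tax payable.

€93,316

Ordinary income tax:
  €211,000 × 10% = €21,100
  €300,900 × 24% = €72,216
  → €93,316

Alternative floor tax:
  Base (adjusted book income): €433,600
  Exemption: €433,600 ≤ €469,000, so full €53,000 applies
  Base: €433,600 − €53,000 = €380,600
  €380,600 × 11% = €41,866

€93,316 > €41,866, so the ordinary income tax governs.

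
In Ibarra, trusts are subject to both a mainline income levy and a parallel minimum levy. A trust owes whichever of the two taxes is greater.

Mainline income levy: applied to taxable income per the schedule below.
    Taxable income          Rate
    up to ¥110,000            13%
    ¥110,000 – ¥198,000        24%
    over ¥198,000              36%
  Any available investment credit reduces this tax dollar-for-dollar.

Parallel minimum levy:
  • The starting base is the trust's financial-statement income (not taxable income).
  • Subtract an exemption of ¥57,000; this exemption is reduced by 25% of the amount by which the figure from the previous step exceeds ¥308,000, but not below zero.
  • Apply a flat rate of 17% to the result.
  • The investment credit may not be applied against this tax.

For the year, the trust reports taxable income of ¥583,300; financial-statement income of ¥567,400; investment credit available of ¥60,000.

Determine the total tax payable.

¥114,128

Mainline income levy:
  ¥110,000 × 13% = ¥14,300
  ¥88,000 × 24% = ¥21,120
  ¥385,300 × 36% = ¥138,708
  → ¥174,128
  Less investment credit ¥60,000 → ¥114,128

Parallel minimum levy:
  Base (financial-statement income): ¥567,400
  Exemption: 25% × (¥567,400 − ¥308,000) = ¥64,850 ≥ ¥57,000, so the exemption is fully phased out
  Base: ¥567,400 − ¥0 = ¥567,400
  ¥567,400 × 17% = ¥96,458

¥114,128 > ¥96,458, so the mainline income levy governs.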